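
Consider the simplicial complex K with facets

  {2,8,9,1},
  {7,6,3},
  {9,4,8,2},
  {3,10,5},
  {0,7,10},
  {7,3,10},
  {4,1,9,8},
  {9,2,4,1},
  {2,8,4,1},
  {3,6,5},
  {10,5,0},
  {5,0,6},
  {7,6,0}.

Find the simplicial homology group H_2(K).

H_2 ≅ Z.

Fix the vertex order 0 < 1 < 2 < 3 < 4 < 5 < 6 < 7 < 8 < 9 < 10 and write every simplex with vertices in increasing order. Then dim K = 3 and the simplices of K are:

  0-simplices (11): [0], [1], [2], [3], [4], [5], [6], [7], [8], [9], [10]
  1-simplices (22): [0,5], [0,6], [0,7], [0,10], [1,2], [1,4], [1,8], [1,9], [2,4], [2,8], [2,9], [3,5], [3,6], [3,7], [3,10], [4,8], [4,9], [5,6], [5,10], [6,7], [7,10], [8,9]
  2-simplices (18): (18 of them)
  3-simplices (5): [1,2,4,8], [1,2,4,9], [1,2,8,9], [1,4,8,9], [2,4,8,9]

so the chain groups are C_0 ≅ Z^11, C_1 ≅ Z^22, C_2 ≅ Z^18, C_3 ≅ Z^5.

Boundary ∂_1: C_1 → C_0 maps an edge to its endpoints' difference, ∂[p,q] = q − p. For instance
  ∂[4,9] = [9] − [4].
The resulting 11×22 matrix has rank 9, and its Smith normal form has invariant factors (1,1,1,1,1,1,1,1,1).

The boundary map ∂_2: C_2 → C_1 sends each 2-simplex [p,q,r] to [q,r] − [p,r] + [p,q]. For instance
  ∂[0,6,7] = [6,7] − [0,7] + [0,6],
  ∂[1,4,8] = [4,8] − [1,8] + [1,4].
As a 22×18 matrix over Z this has rank 13, with invariant factors (1,1,1,1,1,1,1,1,1,1,1,1,1).

∂_3: C_3 → C_2 sends each 3-simplex σ to the alternating sum Σ_i (−1)^i (σ with its i-th vertex removed). For instance
  ∂[1,2,4,8] = [2,4,8] − [1,4,8] + [1,2,8] − [1,2,4],
  ∂[1,2,4,9] = [2,4,9] − [1,4,9] + [1,2,9] − [1,2,4].
The 18×5 boundary matrix has rank 4 and Smith normal form diag(1,1,1,1).

Computing H_k = (kernel of ∂_k) / (image of ∂_{k+1}):

  H_2: rank ker ∂_2 − rank ∂_3 = (18 − 13) − 4 = 1, and the invariant factors of ∂_3 are all 1, so H_2 ≅ Z.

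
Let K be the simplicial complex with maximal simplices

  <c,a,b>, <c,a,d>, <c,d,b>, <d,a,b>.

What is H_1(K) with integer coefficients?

H_1 ≅ 0.

Order the vertices as a < b < c < d. Listing each simplex with vertices in this order, K has dimension 2 with simplices:

  0-simplices (4): a, b, c, d
  1-simplices (6): ab, ac, ad, bc, bd, cd
  2-simplices (4): abc, abd, acd, bcd

giving chain groups C_0 ≅ Z^4, C_1 ≅ Z^6, C_2 ≅ Z^4.

The boundary map ∂_1: C_1 → C_0 maps an edge to its endpoints' difference, ∂[p,q] = q − p.
The resulting 4×6 matrix has rank 3, and its Smith normal form has invariant factors (1,1,1).

Boundary ∂_2: C_2 → C_1 sends each 2-simplex [p,q,r] to [q,r] − [p,r] + [p,q]. For instance
  ∂abd = bd − ad + ab,
  ∂bcd = cd − bd + bc.
This gives a 6×4 integer matrix of rank 3; reducing to Smith normal form yields diagonal entries (1,1,1).

From H_k ≅ ker(∂_k) / im(∂_{k+1}) we obtain:

  H_1: rank ker ∂_1 − rank ∂_2 = (6 − 3) − 3 = 0, and the invariant factors of ∂_2 are all 1, so H_1 = 0.

(K is a triangulation of the 2-sphere S^2.)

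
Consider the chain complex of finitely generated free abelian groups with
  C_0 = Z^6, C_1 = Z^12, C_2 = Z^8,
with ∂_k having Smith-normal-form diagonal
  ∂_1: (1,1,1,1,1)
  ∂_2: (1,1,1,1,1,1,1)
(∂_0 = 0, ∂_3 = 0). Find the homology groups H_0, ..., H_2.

H_0 = Z,  H_1 = 0,  H_2 = Z.

H_0: b_0 = 6 − 0 − 5 = 1; torsion from ∂_1 factors > 1: none. So H_0 = Z.
H_1: b_1 = 12 − 5 − 7 = 0; torsion from ∂_2 factors > 1: none. So H_1 = 0.
H_2: b_2 = 8 − 7 − 0 = 1; torsion from ∂_3 factors > 1: none. So H_2 = Z.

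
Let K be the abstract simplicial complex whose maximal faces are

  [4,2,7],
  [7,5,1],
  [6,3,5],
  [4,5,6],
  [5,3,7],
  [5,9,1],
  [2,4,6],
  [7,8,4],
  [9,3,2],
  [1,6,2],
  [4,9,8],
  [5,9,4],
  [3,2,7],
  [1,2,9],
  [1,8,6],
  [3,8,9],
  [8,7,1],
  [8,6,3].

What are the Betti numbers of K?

b_0 = 1, b_1 = 2, b_2 = 1.

K has 9 vertices, 27 edges, 18 triangles.
rank ∂_0 = 0, rank ∂_1 = 8 ⇒ b_0 = 9 − 0 − 8 = 1; all invariant factors of ∂_1 are 1 so no torsion. So H_0 = Z.
rank ∂_1 = 8, rank ∂_2 = 17 ⇒ b_1 = 27 − 8 − 17 = 2; all invariant factors of ∂_2 are 1 so no torsion. So H_1 = Z^2.
rank ∂_2 = 17, rank ∂_3 = 0 ⇒ b_2 = 18 − 17 − 0 = 1. So H_2 = Z.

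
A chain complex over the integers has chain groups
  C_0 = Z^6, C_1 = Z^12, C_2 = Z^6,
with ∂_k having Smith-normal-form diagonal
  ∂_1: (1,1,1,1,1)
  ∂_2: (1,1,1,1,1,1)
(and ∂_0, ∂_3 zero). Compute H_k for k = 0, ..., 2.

H_0 = Z,  H_1 = Z,  H_2 = 0.

H_0: b_0 = 6 − 0 − 5 = 1; torsion from ∂_1 factors > 1: none. So H_0 = Z.
H_1: b_1 = 12 − 5 − 6 = 1; torsion from ∂_2 factors > 1: none. So H_1 = Z.
H_2: b_2 = 6 − 6 − 0 = 0; torsion from ∂_3 factors > 1: none. So H_2 = 0.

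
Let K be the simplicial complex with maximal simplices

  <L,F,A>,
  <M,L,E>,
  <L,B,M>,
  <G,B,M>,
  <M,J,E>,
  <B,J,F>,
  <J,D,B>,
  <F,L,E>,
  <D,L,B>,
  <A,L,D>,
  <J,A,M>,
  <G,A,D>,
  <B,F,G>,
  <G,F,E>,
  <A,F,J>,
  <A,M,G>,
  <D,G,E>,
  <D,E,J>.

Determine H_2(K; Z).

We work with the vertex ordering A < B < D < E < F < G < J < L < M. The simplices of K, each written with vertices in increasing order, are:

  0-simplices (9): A, B, D, E, F, G, J, L, M
  1-simplices (27): AD, AF, AG, AJ, AL, AM, BD, BF, BG, BJ, BL, BM, DE, DG, DJ, DL, EF, EG, EJ, EL, EM, FG, FJ, FL, GM, JM, LM
  2-simplices (18): ADG, ADL, AFJ, AFL, AGM, AJM, BDJ, BDL, BFG, BFJ, BGM, BLM, DEG, DEJ, EFG, EFL, EJM, ELM

Hence C_0 ≅ Z^9, C_1 ≅ Z^27, C_2 ≅ Z^18.

Boundary ∂_1: C_1 → C_0 is given by ∂[p,q] = [q] − [p].
The 9×27 boundary matrix has rank 8 and Smith normal form diag(1,1,1,1,1,1,1,1).

The boundary map ∂_2: C_2 → C_1 acts by ∂[p,q,r] = [q,r] − [p,r] + [p,q]. For instance
  ∂ADG = DG − AG + AD,
  ∂ELM = LM − EM + EL.
As a 27×18 matrix over Z this has rank 17, with invariant factors (1,1,1,1,1,1,1,1,1,1,1,1,1,1,1,1,1).

Now H_k = ker ∂_k / im ∂_{k+1}, so:

  H_2: rank ker ∂_2 − rank ∂_3 = (18 − 17) − 0 = 1, and there is no ∂_3, so H_2 ≅ Z.

H_2 = Z.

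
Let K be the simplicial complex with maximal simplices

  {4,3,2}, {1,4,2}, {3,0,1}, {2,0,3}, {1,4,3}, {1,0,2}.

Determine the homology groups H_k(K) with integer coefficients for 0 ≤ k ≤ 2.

Order the vertices as 0 < 1 < 2 < 3 < 4. Listing each simplex with vertices in this order, K has dimension 2 with simplices:

  0-simplices (5): [0], [1], [2], [3], [4]
  1-simplices (9): [0,1], [0,2], [0,3], [1,2], [1,3], [1,4], [2,3], [2,4], [3,4]
  2-simplices (6): [0,1,2], [0,1,3], [0,2,3], [1,2,4], [1,3,4], [2,3,4]

giving chain groups C_0 ≅ Z^5, C_1 ≅ Z^9, C_2 ≅ Z^6.

The boundary map ∂_1: C_1 → C_0 sends each edge [p,q] (with p < q) to q − p. For instance
  ∂[1,4] = [4] − [1].
As a 5×9 matrix over Z this has rank 4, with invariant factors (1,1,1,1).

Boundary ∂_2: C_2 → C_1 sends each 2-simplex [p,q,r] to [q,r] − [p,r] + [p,q]. For instance
  ∂[0,2,3] = [2,3] − [0,3] + [0,2],
  ∂[0,1,3] = [1,3] − [0,3] + [0,1].
The 9×6 boundary matrix has rank 5 and Smith normal form diag(1,1,1,1,1).

Now H_k = ker ∂_k / im ∂_{k+1}, so:

  H_0: rank C_0 − rank ∂_1 = 5 − 4 = 1, and the invariant factors of ∂_1 are all 1, so H_0 ≅ Z.
  H_1: rank ker ∂_1 − rank ∂_2 = (9 − 4) − 5 = 0, and the invariant factors of ∂_2 are all 1, so H_1 ≅ 0.
  H_2: rank ker ∂_2 − rank ∂_3 = (6 − 5) − 0 = 1, and there is no ∂_3, so H_2 ≅ Z.

H_0 ≅ Z,  H_1 = 0,  H_2 ≅ Z.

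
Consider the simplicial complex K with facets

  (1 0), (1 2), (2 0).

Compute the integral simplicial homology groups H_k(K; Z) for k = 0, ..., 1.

H_0 = Z,  H_1 = Z.

Order the vertices as 0 < 1 < 2. Listing each simplex with vertices in this order, K has dimension 1 with simplices:

  0-simplices (3): [0], [1], [2]
  1-simplices (3): [0,1], [0,2], [1,2]

giving chain groups C_0 ≅ Z^3, C_1 ≅ Z^3.

The boundary map ∂_1: C_1 → C_0 sends each edge [p,q] (with p < q) to q − p. For instance
  ∂[1,2] = [2] − [1].
This gives a 3×3 integer matrix of rank 2; reducing to Smith normal form yields diagonal entries (1,1).

Reading off H_k = ker ∂_k / im ∂_{k+1}:

  H_0: rank C_0 − rank ∂_1 = 3 − 2 = 1, and the invariant factors of ∂_1 are all 1, so H_0 ≅ Z.
  H_1: rank ker ∂_1 − rank ∂_2 = (3 − 2) − 0 = 1, and there is no ∂_2, so H_1 ≅ Z.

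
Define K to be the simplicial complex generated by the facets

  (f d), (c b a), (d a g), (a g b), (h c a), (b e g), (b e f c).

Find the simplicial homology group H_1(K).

H_1 ≅ Z.

We work with the vertex ordering a < b < c < d < e < f < g < h. The simplices of K, each written with vertices in increasing order, are:

  0-simplices (8): a, b, c, d, e, f, g, h
  1-simplices (16): ab, ac, ad, ag, ah, bc, be, bf, bg, ce, cf, ch, df, dg, ef, eg
  2-simplices (9): abc, abg, ach, adg, bce, bcf, bef, beg, cef
  3-simplices (1): bcef

giving chain groups C_0 ≅ Z^8, C_1 ≅ Z^16, C_2 ≅ Z^9, C_3 ≅ Z^1.

The boundary map ∂_1: C_1 → C_0 sends each edge [p,q] (with p < q) to q − p. For instance
  ∂dg = g − d.
This gives a 8×16 integer matrix of rank 7; reducing to Smith normal form yields diagonal entries (1,1,1,1,1,1,1).

∂_2: C_2 → C_1 sends each 2-simplex [p,q,r] to [q,r] − [p,r] + [p,q]. For instance
  ∂bcf = cf − bf + bc,
  ∂cef = ef − cf + ce.
This gives a 16×9 integer matrix of rank 8; reducing to Smith normal form yields diagonal entries (1,1,1,1,1,1,1,1).

Boundary ∂_3: C_3 → C_2 sends each 3-simplex σ to the alternating sum Σ_i (−1)^i (σ with its i-th vertex removed). For instance
  ∂bcef = cef − bef + bcf − bce.
The 9×1 boundary matrix has rank 1 and Smith normal form diag(1).

From H_k ≅ ker(∂_k) / im(∂_{k+1}) we obtain:

  H_1: rank ker ∂_1 − rank ∂_2 = (16 − 7) − 8 = 1, and the invariant factors of ∂_2 are all 1, so H_1 = Z.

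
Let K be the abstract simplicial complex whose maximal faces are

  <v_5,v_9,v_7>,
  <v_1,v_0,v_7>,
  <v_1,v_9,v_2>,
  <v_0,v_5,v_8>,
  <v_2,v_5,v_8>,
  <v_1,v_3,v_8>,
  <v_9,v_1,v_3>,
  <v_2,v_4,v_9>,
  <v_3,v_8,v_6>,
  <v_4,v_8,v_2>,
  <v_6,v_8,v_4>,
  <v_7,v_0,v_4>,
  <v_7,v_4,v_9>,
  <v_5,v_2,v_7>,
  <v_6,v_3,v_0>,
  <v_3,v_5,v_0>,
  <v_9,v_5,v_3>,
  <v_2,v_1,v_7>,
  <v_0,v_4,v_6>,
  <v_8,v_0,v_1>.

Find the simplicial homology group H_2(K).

Order the vertices as v_0 < v_1 < v_2 < v_3 < v_4 < v_5 < v_6 < v_7 < v_8 < v_9. Listing each simplex with vertices in this order, K has dimension 2 with simplices:

  0-simplices (10): [v_0], [v_1], [v_2], [v_3], [v_4], [v_5], [v_6], [v_7], [v_8], [v_9]
  1-simplices (30): (30 of them)
  2-simplices (20): (20 of them)

giving chain groups C_0 ≅ Z^10, C_1 ≅ Z^30, C_2 ≅ Z^20.

The boundary map ∂_1: C_1 → C_0 is given by ∂[p,q] = [q] − [p]. For instance
  ∂[v_3,v_8] = [v_8] − [v_3].
The 10×30 boundary matrix has rank 9 and Smith normal form diag(1,1,1,1,1,1,1,1,1).

Boundary ∂_2: C_2 → C_1 maps a triangle to the signed sum of its edges. For instance
  ∂[v_1,v_2,v_7] = [v_2,v_7] − [v_1,v_7] + [v_1,v_2],
  ∂[v_5,v_7,v_9] = [v_7,v_9] − [v_5,v_9] + [v_5,v_7].
The resulting 30×20 matrix has rank 20, and its Smith normal form has invariant factors (1,1,1,1,1,1,1,1,1,1,1,1,1,1,1,1,1,1,1,2).

Computing H_k = (kernel of ∂_k) / (image of ∂_{k+1}):

  H_2: rank ker ∂_2 − rank ∂_3 = (20 − 20) − 0 = 0, and there is no ∂_3, so H_2 = 0.

H_2 ≅ 0.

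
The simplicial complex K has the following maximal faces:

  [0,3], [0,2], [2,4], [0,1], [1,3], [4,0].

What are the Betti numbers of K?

b_0 = 1, b_1 = 2.

K has 5 vertices, 6 edges.
rank ∂_0 = 0, rank ∂_1 = 4 ⇒ b_0 = 5 − 0 − 4 = 1; all invariant factors of ∂_1 are 1 so no torsion. So H_0 = Z.
rank ∂_1 = 4, rank ∂_2 = 0 ⇒ b_1 = 6 − 4 − 0 = 2. So H_1 = Z^2.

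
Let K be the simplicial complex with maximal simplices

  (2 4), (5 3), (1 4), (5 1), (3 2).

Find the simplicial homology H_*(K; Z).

H_0 ≅ Z,  H_1 ≅ Z.

Order the vertices as 1 < 2 < 3 < 4 < 5. Listing each simplex with vertices in this order, K has dimension 1 with simplices:

  0-simplices (5): [1], [2], [3], [4], [5]
  1-simplices (5): [1,4], [1,5], [2,3], [2,4], [3,5]

so the chain groups are C_0 ≅ Z^5, C_1 ≅ Z^5.

The boundary map ∂_1: C_1 → C_0 maps an edge to its endpoints' difference, ∂[p,q] = q − p. For instance
  ∂[1,5] = [5] − [1].
The resulting 5×5 matrix has rank 4, and its Smith normal form has invariant factors (1,1,1,1).

Computing H_k = (kernel of ∂_k) / (image of ∂_{k+1}):

  H_0: rank C_0 − rank ∂_1 = 5 − 4 = 1, and the invariant factors of ∂_1 are all 1, so H_0 ≅ Z.
  H_1: rank ker ∂_1 − rank ∂_2 = (5 − 4) − 0 = 1, and there is no ∂_2, so H_1 ≅ Z.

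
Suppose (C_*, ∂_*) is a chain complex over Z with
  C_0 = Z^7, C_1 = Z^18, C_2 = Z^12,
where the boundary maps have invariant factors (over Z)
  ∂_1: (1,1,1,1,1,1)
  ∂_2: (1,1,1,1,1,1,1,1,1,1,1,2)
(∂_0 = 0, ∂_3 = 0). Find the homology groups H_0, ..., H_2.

H_0: b_0 = 7 − 0 − 6 = 1; torsion from ∂_1 factors > 1: none. So H_0 ≅ Z.
H_1: b_1 = 18 − 6 − 12 = 0; torsion from ∂_2 factors > 1: [2]. So H_1 ≅ Z_2.
H_2: b_2 = 12 − 12 − 0 = 0; torsion from ∂_3 factors > 1: none. So H_2 ≅ 0.

H_0 ≅ Z,  H_1 ≅ Z_2,  H_2 = 0.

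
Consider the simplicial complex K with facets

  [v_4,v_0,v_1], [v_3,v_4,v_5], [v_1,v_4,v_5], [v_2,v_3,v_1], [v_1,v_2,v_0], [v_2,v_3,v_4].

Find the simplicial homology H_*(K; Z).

H_0 = Z,  H_1 = Z,  H_2 = 0.

Take the total order v_0 < v_1 < v_2 < v_3 < v_4 < v_5 on the vertex set. Then K (dimension 2) consists of the simplices:

  0-simplices (6): [v_0], [v_1], [v_2], [v_3], [v_4], [v_5]
  1-simplices (12): [v_0,v_1], [v_0,v_2], [v_0,v_4], [v_1,v_2], [v_1,v_3], [v_1,v_4], [v_1,v_5], [v_2,v_3], [v_2,v_4], [v_3,v_4], [v_3,v_5], [v_4,v_5]
  2-simplices (6): [v_0,v_1,v_2], [v_0,v_1,v_4], [v_1,v_2,v_3], [v_1,v_4,v_5], [v_2,v_3,v_4], [v_3,v_4,v_5]

giving chain groups C_0 ≅ Z^6, C_1 ≅ Z^12, C_2 ≅ Z^6.

Boundary ∂_1: C_1 → C_0 is given by ∂[p,q] = [q] − [p]. For instance
  ∂[v_1,v_4] = [v_4] − [v_1].
The 6×12 boundary matrix has rank 5 and Smith normal form diag(1,1,1,1,1).

Boundary ∂_2: C_2 → C_1 maps a triangle to the signed sum of its edges. For instance
  ∂[v_3,v_4,v_5] = [v_4,v_5] − [v_3,v_5] + [v_3,v_4],
  ∂[v_2,v_3,v_4] = [v_3,v_4] − [v_2,v_4] + [v_2,v_3].
The resulting 12×6 matrix has rank 6, and its Smith normal form has invariant factors (1,1,1,1,1,1).

From H_k ≅ ker(∂_k) / im(∂_{k+1}) we obtain:

  H_0: rank C_0 − rank ∂_1 = 6 − 5 = 1, and the invariant factors of ∂_1 are all 1, so H_0 = Z.
  H_1: rank ker ∂_1 − rank ∂_2 = (12 − 5) − 6 = 1, and the invariant factors of ∂_2 are all 1, so H_1 = Z.
  H_2: rank ker ∂_2 − rank ∂_3 = (6 − 6) − 0 = 0, and there is no ∂_3, so H_2 = 0.

(K is a triangulation of the cylinder S^1 x I.)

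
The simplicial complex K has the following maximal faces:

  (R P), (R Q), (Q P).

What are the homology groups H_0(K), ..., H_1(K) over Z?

K has 3 vertices, 3 edges.
rank ∂_0 = 0, rank ∂_1 = 2 ⇒ b_0 = 3 − 0 − 2 = 1; all invariant factors of ∂_1 are 1 so no torsion. So H_0 = Z.
rank ∂_1 = 2, rank ∂_2 = 0 ⇒ b_1 = 3 − 2 − 0 = 1. So H_1 = Z.

H_0 ≅ Z,  H_1 ≅ Z.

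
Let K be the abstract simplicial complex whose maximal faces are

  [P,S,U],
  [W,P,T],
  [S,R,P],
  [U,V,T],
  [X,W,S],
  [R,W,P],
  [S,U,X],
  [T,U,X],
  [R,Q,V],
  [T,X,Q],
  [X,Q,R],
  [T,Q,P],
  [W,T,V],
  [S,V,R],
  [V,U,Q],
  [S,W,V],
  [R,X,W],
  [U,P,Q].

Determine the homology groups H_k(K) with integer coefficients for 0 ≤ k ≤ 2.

H_0 = Z,  H_1 = Z × Z/2,  H_2 = 0.

Order the vertices as P < Q < R < S < T < U < V < W < X. Listing each simplex with vertices in this order, K has dimension 2 with simplices:

  0-simplices (9): P, Q, R, S, T, U, V, W, X
  1-simplices (27): PQ, PR, PS, PT, PU, PW, QR, QT, QU, QV, QX, RS, RV, RW, RX, SU, SV, SW, SX, TU, TV, TW, TX, UV, UX, VW, WX
  2-simplices (18): PQT, PQU, PRS, PRW, PSU, PTW, QRV, QRX, QTX, QUV, RSV, RWX, SUX, SVW, SWX, TUV, TUX, TVW

Hence C_0 ≅ Z^9, C_1 ≅ Z^27, C_2 ≅ Z^18.

∂_1: C_1 → C_0 maps an edge to its endpoints' difference, ∂[p,q] = q − p.
This gives a 9×27 integer matrix of rank 8; reducing to Smith normal form yields diagonal entries (1,1,1,1,1,1,1,1).

The boundary map ∂_2: C_2 → C_1 sends each 2-simplex [p,q,r] to [q,r] − [p,r] + [p,q]. For instance
  ∂PSU = SU − PU + PS,
  ∂QRV = RV − QV + QR.
The resulting 27×18 matrix has rank 18, and its Smith normal form has invariant factors (1,1,1,1,1,1,1,1,1,1,1,1,1,1,1,1,1,2).

Reading off H_k = ker ∂_k / im ∂_{k+1}:

  H_0: rank C_0 − rank ∂_1 = 9 − 8 = 1, and the invariant factors of ∂_1 are all 1, so H_0 = Z.
  H_1: rank ker ∂_1 − rank ∂_2 = (27 − 8) − 18 = 1, and ∂_2 has invariant factor 2 > 1, so H_1 = Z × Z/2.
  H_2: rank ker ∂_2 − rank ∂_3 = (18 − 18) − 0 = 0, and there is no ∂_3, so H_2 = 0.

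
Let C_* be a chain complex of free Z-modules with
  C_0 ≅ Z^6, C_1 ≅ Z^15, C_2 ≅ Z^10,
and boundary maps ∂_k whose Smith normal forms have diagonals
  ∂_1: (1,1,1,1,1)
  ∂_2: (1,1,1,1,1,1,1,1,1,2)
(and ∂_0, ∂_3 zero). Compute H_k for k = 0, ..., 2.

H_0 = Z,  H_1 = Z/2Z,  H_2 = 0.

H_0: b_0 = 6 − 0 − 5 = 1; torsion from ∂_1 factors > 1: none. So H_0 = Z.
H_1: b_1 = 15 − 5 − 10 = 0; torsion from ∂_2 factors > 1: [2]. So H_1 = Z/2Z.
H_2: b_2 = 10 − 10 − 0 = 0; torsion from ∂_3 factors > 1: none. So H_2 = 0.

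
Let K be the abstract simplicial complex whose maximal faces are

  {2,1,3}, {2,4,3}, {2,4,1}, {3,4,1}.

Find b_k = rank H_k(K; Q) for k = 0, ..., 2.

b_0 = 1, b_1 = 0, b_2 = 1.

Fix the vertex order 1 < 2 < 3 < 4 and write every simplex with vertices in increasing order. Then dim K = 2 and the simplices of K are:

  0-simplices (4): [1], [2], [3], [4]
  1-simplices (6): [1,2], [1,3], [1,4], [2,3], [2,4], [3,4]
  2-simplices (4): [1,2,3], [1,2,4], [1,3,4], [2,3,4]

so the chain groups are C_0 ≅ Z^4, C_1 ≅ Z^6, C_2 ≅ Z^4.

∂_1: C_1 → C_0 maps an edge to its endpoints' difference, ∂[p,q] = q − p. For instance
  ∂[2,3] = [3] − [2].
This gives a 4×6 integer matrix of rank 3; reducing to Smith normal form yields diagonal entries (1,1,1).

∂_2: C_2 → C_1 sends each 2-simplex [p,q,r] to [q,r] − [p,r] + [p,q]. For instance
  ∂[1,2,3] = [2,3] − [1,3] + [1,2],
  ∂[1,3,4] = [3,4] − [1,4] + [1,3].
As a 6×4 matrix over Z this has rank 3, with invariant factors (1,1,1).

Reading off H_k = ker ∂_k / im ∂_{k+1}:

  H_0: rank C_0 − rank ∂_1 = 4 − 3 = 1, and the invariant factors of ∂_1 are all 1, so H_0 ≅ Z.
  H_1: rank ker ∂_1 − rank ∂_2 = (6 − 3) − 3 = 0, and the invariant factors of ∂_2 are all 1, so H_1 ≅ 0.
  H_2: rank ker ∂_2 − rank ∂_3 = (4 − 3) − 0 = 1, and there is no ∂_3, so H_2 ≅ Z.

(K is a triangulation of the 2-sphere S^2.)

Hence the Betti numbers are b_0 = 1, b_1 = 0, b_2 = 1.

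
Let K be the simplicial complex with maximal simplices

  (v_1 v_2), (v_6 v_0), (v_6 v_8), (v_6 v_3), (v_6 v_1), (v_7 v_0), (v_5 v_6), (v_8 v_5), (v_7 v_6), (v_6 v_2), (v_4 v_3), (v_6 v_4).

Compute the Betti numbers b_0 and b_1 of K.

b_0 = 1, b_1 = 4.

Order the vertices as v_0 < v_1 < v_2 < v_3 < v_4 < v_5 < v_6 < v_7 < v_8. Listing each simplex with vertices in this order, K has dimension 1 with simplices:

  0-simplices (9): [v_0], [v_1], [v_2], [v_3], [v_4], [v_5], [v_6], [v_7], [v_8]
  1-simplices (12): [v_0,v_6], [v_0,v_7], [v_1,v_2], [v_1,v_6], [v_2,v_6], [v_3,v_4], [v_3,v_6], [v_4,v_6], [v_5,v_6], [v_5,v_8], [v_6,v_7], [v_6,v_8]

giving chain groups C_0 ≅ Z^9, C_1 ≅ Z^12.

Boundary ∂_1: C_1 → C_0 is given by ∂[p,q] = [q] − [p].
The resulting 9×12 matrix has rank 8, and its Smith normal form has invariant factors (1,1,1,1,1,1,1,1).

From H_k ≅ ker(∂_k) / im(∂_{k+1}) we obtain:

  H_0: rank C_0 − rank ∂_1 = 9 − 8 = 1, and the invariant factors of ∂_1 are all 1, so H_0 ≅ Z.
  H_1: rank ker ∂_1 − rank ∂_2 = (12 − 8) − 0 = 4, and there is no ∂_2, so H_1 ≅ Z^4.

As a check, the Euler characteristic is 9 − 12 = -3, which agrees with 1 − 4 = -3.

Hence the Betti numbers are b_0 = 1, b_1 = 4.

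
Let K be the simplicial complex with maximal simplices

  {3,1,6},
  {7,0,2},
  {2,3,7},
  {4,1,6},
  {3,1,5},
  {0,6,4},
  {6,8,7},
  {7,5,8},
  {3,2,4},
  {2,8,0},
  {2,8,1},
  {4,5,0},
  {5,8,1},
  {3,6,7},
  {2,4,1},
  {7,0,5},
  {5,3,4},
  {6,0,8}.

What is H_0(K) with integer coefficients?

H_0 = Z.

We work with the vertex ordering 0 < 1 < 2 < 3 < 4 < 5 < 6 < 7 < 8. The simplices of K, each written with vertices in increasing order, are:

  0-simplices (9): [0], [1], [2], [3], [4], [5], [6], [7], [8]
  1-simplices (27): (27 of them)
  2-simplices (18): [0,2,7], [0,2,8], [0,4,5], [0,4,6], [0,5,7], [0,6,8], [1,2,4], [1,2,8], [1,3,5], [1,3,6], [1,4,6], [1,5,8], [2,3,4], [2,3,7], [3,4,5], [3,6,7], [5,7,8], [6,7,8]

Hence C_0 ≅ Z^9, C_1 ≅ Z^27, C_2 ≅ Z^18.

The boundary map ∂_1: C_1 → C_0 sends each edge [p,q] (with p < q) to q − p.
The 9×27 boundary matrix has rank 8 and Smith normal form diag(1,1,1,1,1,1,1,1).

∂_2: C_2 → C_1 sends each 2-simplex [p,q,r] to [q,r] − [p,r] + [p,q]. For instance
  ∂[0,2,7] = [2,7] − [0,7] + [0,2],
  ∂[1,2,4] = [2,4] − [1,4] + [1,2].
As a 27×18 matrix over Z this has rank 18, with invariant factors (1,1,1,1,1,1,1,1,1,1,1,1,1,1,1,1,1,2).

Reading off H_k = ker ∂_k / im ∂_{k+1}:

  H_0: rank C_0 − rank ∂_1 = 9 − 8 = 1, and the invariant factors of ∂_1 are all 1, so H_0 ≅ Z.

(K is a triangulation of the Klein bottle.)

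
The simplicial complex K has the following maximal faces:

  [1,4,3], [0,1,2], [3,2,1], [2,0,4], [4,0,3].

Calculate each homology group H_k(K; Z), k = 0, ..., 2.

H_0 = Z,  H_1 = Z,  H_2 = 0.

K has 5 vertices, 10 edges, 5 triangles.
rank ∂_0 = 0, rank ∂_1 = 4 ⇒ b_0 = 5 − 0 − 4 = 1; all invariant factors of ∂_1 are 1 so no torsion. So H_0 ≅ Z.
rank ∂_1 = 4, rank ∂_2 = 5 ⇒ b_1 = 10 − 4 − 5 = 1; all invariant factors of ∂_2 are 1 so no torsion. So H_1 ≅ Z.
rank ∂_2 = 5, rank ∂_3 = 0 ⇒ b_2 = 5 − 5 − 0 = 0. So H_2 ≅ 0.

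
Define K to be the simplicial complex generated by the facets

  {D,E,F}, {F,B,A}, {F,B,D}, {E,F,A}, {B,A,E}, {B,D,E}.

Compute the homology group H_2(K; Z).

Order the vertices as A < B < D < E < F. Listing each simplex with vertices in this order, K has dimension 2 with simplices:

  0-simplices (5): A, B, D, E, F
  1-simplices (9): AB, AE, AF, BD, BE, BF, DE, DF, EF
  2-simplices (6): ABE, ABF, AEF, BDE, BDF, DEF

giving chain groups C_0 ≅ Z^5, C_1 ≅ Z^9, C_2 ≅ Z^6.

The boundary map ∂_1: C_1 → C_0 is given by ∂[p,q] = [q] − [p].
This gives a 5×9 integer matrix of rank 4; reducing to Smith normal form yields diagonal entries (1,1,1,1).

∂_2: C_2 → C_1 sends each 2-simplex [p,q,r] to [q,r] − [p,r] + [p,q]. For instance
  ∂AEF = EF − AF + AE,
  ∂ABF = BF − AF + AB.
The 9×6 boundary matrix has rank 5 and Smith normal form diag(1,1,1,1,1).

Reading off H_k = ker ∂_k / im ∂_{k+1}:

  H_2: rank ker ∂_2 − rank ∂_3 = (6 − 5) − 0 = 1, and there is no ∂_3, so H_2 ≅ Z.

(K is a triangulation of the 2-sphere S^2.)

H_2 ≅ Z.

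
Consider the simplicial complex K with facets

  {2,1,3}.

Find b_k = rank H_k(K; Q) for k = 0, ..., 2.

Order the vertices as 1 < 2 < 3. Listing each simplex with vertices in this order, K has dimension 2 with simplices:

  0-simplices (3): [1], [2], [3]
  1-simplices (3): [1,2], [1,3], [2,3]
  2-simplices (1): [1,2,3]

so the chain groups are C_0 ≅ Z^3, C_1 ≅ Z^3, C_2 ≅ Z^1.

The boundary map ∂_1: C_1 → C_0 maps an edge to its endpoints' difference, ∂[p,q] = q − p.
The resulting 3×3 matrix has rank 2, and its Smith normal form has invariant factors (1,1).

∂_2: C_2 → C_1 acts by ∂[p,q,r] = [q,r] − [p,r] + [p,q]. For instance
  ∂[1,2,3] = [2,3] − [1,3] + [1,2].
The 3×1 boundary matrix has rank 1 and Smith normal form diag(1).

Computing H_k = (kernel of ∂_k) / (image of ∂_{k+1}):

  H_0: rank C_0 − rank ∂_1 = 3 − 2 = 1, and the invariant factors of ∂_1 are all 1, so H_0 = Z.
  H_1: rank ker ∂_1 − rank ∂_2 = (3 − 2) − 1 = 0, and the invariant factors of ∂_2 are all 1, so H_1 = 0.
  H_2: rank ker ∂_2 − rank ∂_3 = (1 − 1) − 0 = 0, and there is no ∂_3, so H_2 = 0.

As a check, the Euler characteristic is 3 − 3 + 1 = 1, which agrees with 1 − 0 + 0 = 1.
(K is a triangulation of the 2-simplex.)

Hence the Betti numbers are b_0 = 1, b_1 = 0, b_2 = 0.

b_0 = 1, b_1 = 0, b_2 = 0.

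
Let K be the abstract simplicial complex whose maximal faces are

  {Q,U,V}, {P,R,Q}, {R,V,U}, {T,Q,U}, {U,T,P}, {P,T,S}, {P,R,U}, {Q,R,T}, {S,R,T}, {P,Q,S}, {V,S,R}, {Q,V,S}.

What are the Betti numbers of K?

Order the vertices as P < Q < R < S < T < U < V. Listing each simplex with vertices in this order, K has dimension 2 with simplices:

  0-simplices (7): P, Q, R, S, T, U, V
  1-simplices (18): PQ, PR, PS, PT, PU, QR, QS, QT, QU, QV, RS, RT, RU, RV, ST, SV, TU, UV
  2-simplices (12): PQR, PQS, PRU, PST, PTU, QRT, QSV, QTU, QUV, RST, RSV, RUV

Hence C_0 ≅ Z^7, C_1 ≅ Z^18, C_2 ≅ Z^12.

Boundary ∂_1: C_1 → C_0 maps an edge to its endpoints' difference, ∂[p,q] = q − p.
This gives a 7×18 integer matrix of rank 6; reducing to Smith normal form yields diagonal entries (1,1,1,1,1,1).

The boundary map ∂_2: C_2 → C_1 maps a triangle to the signed sum of its edges. For instance
  ∂PST = ST − PT + PS,
  ∂QTU = TU − QU + QT.
The resulting 18×12 matrix has rank 12, and its Smith normal form has invariant factors (1,1,1,1,1,1,1,1,1,1,1,2).

Computing H_k = (kernel of ∂_k) / (image of ∂_{k+1}):

  H_0: rank C_0 − rank ∂_1 = 7 − 6 = 1, and the invariant factors of ∂_1 are all 1, so H_0 = Z.
  H_1: rank ker ∂_1 − rank ∂_2 = (18 − 6) − 12 = 0, and ∂_2 has invariant factor 2 > 1, so H_1 = Z/2.
  H_2: rank ker ∂_2 − rank ∂_3 = (12 − 12) − 0 = 0, and there is no ∂_3, so H_2 = 0.

As a check, the Euler characteristic is 7 − 18 + 12 = 1, which agrees with 1 − 0 + 0 = 1.

Hence the Betti numbers are b_0 = 1, b_1 = 0, b_2 = 0.

b_0 = 1, b_1 = 0, b_2 = 0.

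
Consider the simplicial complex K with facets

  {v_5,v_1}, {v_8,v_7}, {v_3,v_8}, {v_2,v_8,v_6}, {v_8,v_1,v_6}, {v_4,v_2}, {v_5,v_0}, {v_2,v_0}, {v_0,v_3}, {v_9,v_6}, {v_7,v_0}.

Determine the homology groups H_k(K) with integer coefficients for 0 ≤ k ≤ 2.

H_0 = Z,  H_1 = Z^3,  H_2 = 0.

We work with the vertex ordering v_0 < v_1 < v_2 < v_3 < v_4 < v_5 < v_6 < v_7 < v_8 < v_9. The simplices of K, each written with vertices in increasing order, are:

  0-simplices (10): [v_0], [v_1], [v_2], [v_3], [v_4], [v_5], [v_6], [v_7], [v_8], [v_9]
  1-simplices (14): [v_0,v_2], [v_0,v_3], [v_0,v_5], [v_0,v_7], [v_1,v_5], [v_1,v_6], [v_1,v_8], [v_2,v_4], [v_2,v_6], [v_2,v_8], [v_3,v_8], [v_6,v_8], [v_6,v_9], [v_7,v_8]
  2-simplices (2): [v_1,v_6,v_8], [v_2,v_6,v_8]

giving chain groups C_0 ≅ Z^10, C_1 ≅ Z^14, C_2 ≅ Z^2.

∂_1: C_1 → C_0 maps an edge to its endpoints' difference, ∂[p,q] = q − p. For instance
  ∂[v_2,v_6] = [v_6] − [v_2].
This gives a 10×14 integer matrix of rank 9; reducing to Smith normal form yields diagonal entries (1,1,1,1,1,1,1,1,1).

Boundary ∂_2: C_2 → C_1 maps a triangle to the signed sum of its edges. For instance
  ∂[v_2,v_6,v_8] = [v_6,v_8] − [v_2,v_8] + [v_2,v_6],
  ∂[v_1,v_6,v_8] = [v_6,v_8] − [v_1,v_8] + [v_1,v_6].
The resulting 14×2 matrix has rank 2, and its Smith normal form has invariant factors (1,1).

Now H_k = ker ∂_k / im ∂_{k+1}, so:

  H_0: rank C_0 − rank ∂_1 = 10 − 9 = 1, and the invariant factors of ∂_1 are all 1, so H_0 = Z.
  H_1: rank ker ∂_1 − rank ∂_2 = (14 − 9) − 2 = 3, and the invariant factors of ∂_2 are all 1, so H_1 = Z^3.
  H_2: rank ker ∂_2 − rank ∂_3 = (2 − 2) − 0 = 0, and there is no ∂_3, so H_2 = 0.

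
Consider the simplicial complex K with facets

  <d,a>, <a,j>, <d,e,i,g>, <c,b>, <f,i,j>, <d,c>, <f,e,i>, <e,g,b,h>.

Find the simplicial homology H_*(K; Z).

We work with the vertex ordering a < b < c < d < e < f < g < h < i < j. The simplices of K, each written with vertices in increasing order, are:

  0-simplices (10): a, b, c, d, e, f, g, h, i, j
  1-simplices (19): ad, aj, bc, be, bg, bh, cd, de, dg, di, ef, eg, eh, ei, fi, fj, gh, gi, ij
  2-simplices (10): beg, beh, bgh, deg, dei, dgi, efi, egh, egi, fij
  3-simplices (2): begh, degi

Hence C_0 ≅ Z^10, C_1 ≅ Z^19, C_2 ≅ Z^10, C_3 ≅ Z^2.

The boundary map ∂_1: C_1 → C_0 sends each edge [p,q] (with p < q) to q − p.
The resulting 10×19 matrix has rank 9, and its Smith normal form has invariant factors (1,1,1,1,1,1,1,1,1).

∂_2: C_2 → C_1 sends each 2-simplex [p,q,r] to [q,r] − [p,r] + [p,q]. For instance
  ∂deg = eg − dg + de,
  ∂bgh = gh − bh + bg.
The 19×10 boundary matrix has rank 8 and Smith normal form diag(1,1,1,1,1,1,1,1).

Boundary ∂_3: C_3 → C_2 sends each 3-simplex σ to the alternating sum Σ_i (−1)^i (σ with its i-th vertex removed). For instance
  ∂begh = egh − bgh + beh − beg,
  ∂degi = egi − dgi + dei − deg.
The 10×2 boundary matrix has rank 2 and Smith normal form diag(1,1).

Reading off H_k = ker ∂_k / im ∂_{k+1}:

  H_0: rank C_0 − rank ∂_1 = 10 − 9 = 1, and the invariant factors of ∂_1 are all 1, so H_0 = Z.
  H_1: rank ker ∂_1 − rank ∂_2 = (19 − 9) − 8 = 2, and the invariant factors of ∂_2 are all 1, so H_1 = Z^2.
  H_2: rank ker ∂_2 − rank ∂_3 = (10 − 8) − 2 = 0, and the invariant factors of ∂_3 are all 1, so H_2 = 0.
  H_3: rank ker ∂_3 − rank ∂_4 = (2 − 2) − 0 = 0, and there is no ∂_4, so H_3 = 0.

H_0 = Z,  H_1 = Z^2,  H_2 = 0,  H_3 = 0.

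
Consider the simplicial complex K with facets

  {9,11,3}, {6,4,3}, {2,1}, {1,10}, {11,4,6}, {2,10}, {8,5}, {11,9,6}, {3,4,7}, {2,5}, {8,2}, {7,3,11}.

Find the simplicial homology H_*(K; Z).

H_0 = Z^2,  H_1 = Z^3,  H_2 = 0.

K has 11 vertices, 18 edges, 6 triangles.
rank ∂_0 = 0, rank ∂_1 = 9 ⇒ b_0 = 11 − 0 − 9 = 2; all invariant factors of ∂_1 are 1 so no torsion. So H_0 = Z^2.
rank ∂_1 = 9, rank ∂_2 = 6 ⇒ b_1 = 18 − 9 − 6 = 3; all invariant factors of ∂_2 are 1 so no torsion. So H_1 = Z^3.
rank ∂_2 = 6, rank ∂_3 = 0 ⇒ b_2 = 6 − 6 − 0 = 0. So H_2 = 0.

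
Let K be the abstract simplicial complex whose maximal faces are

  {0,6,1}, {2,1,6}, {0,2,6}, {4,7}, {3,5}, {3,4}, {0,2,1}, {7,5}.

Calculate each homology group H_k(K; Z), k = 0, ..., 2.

We work with the vertex ordering 0 < 1 < 2 < 3 < 4 < 5 < 6 < 7. The simplices of K, each written with vertices in increasing order, are:

  0-simplices (8): [0], [1], [2], [3], [4], [5], [6], [7]
  1-simplices (10): [0,1], [0,2], [0,6], [1,2], [1,6], [2,6], [3,4], [3,5], [4,7], [5,7]
  2-simplices (4): [0,1,2], [0,1,6], [0,2,6], [1,2,6]

so the chain groups are C_0 ≅ Z^8, C_1 ≅ Z^10, C_2 ≅ Z^4.

Boundary ∂_1: C_1 → C_0 sends each edge [p,q] (with p < q) to q − p.
The 8×10 boundary matrix has rank 6 and Smith normal form diag(1,1,1,1,1,1).

Boundary ∂_2: C_2 → C_1 sends each 2-simplex [p,q,r] to [q,r] − [p,r] + [p,q]. For instance
  ∂[0,1,2] = [1,2] − [0,2] + [0,1],
  ∂[0,1,6] = [1,6] − [0,6] + [0,1].
The 10×4 boundary matrix has rank 3 and Smith normal form diag(1,1,1).

Reading off H_k = ker ∂_k / im ∂_{k+1}:

  H_0: rank C_0 − rank ∂_1 = 8 − 6 = 2, and the invariant factors of ∂_1 are all 1, so H_0 ≅ Z^2.
  H_1: rank ker ∂_1 − rank ∂_2 = (10 − 6) − 3 = 1, and the invariant factors of ∂_2 are all 1, so H_1 ≅ Z.
  H_2: rank ker ∂_2 − rank ∂_3 = (4 − 3) − 0 = 1, and there is no ∂_3, so H_2 ≅ Z.

H_0 = Z^2,  H_1 = Z,  H_2 = Z.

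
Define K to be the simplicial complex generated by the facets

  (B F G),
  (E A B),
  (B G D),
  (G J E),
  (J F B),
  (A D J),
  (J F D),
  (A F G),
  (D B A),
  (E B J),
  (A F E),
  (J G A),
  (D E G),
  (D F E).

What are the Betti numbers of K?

b_0 = 1, b_1 = 2, b_2 = 1.

K has 7 vertices, 21 edges, 14 triangles.
rank ∂_0 = 0, rank ∂_1 = 6 ⇒ b_0 = 7 − 0 − 6 = 1; all invariant factors of ∂_1 are 1 so no torsion. So H_0 = Z.
rank ∂_1 = 6, rank ∂_2 = 13 ⇒ b_1 = 21 − 6 − 13 = 2; all invariant factors of ∂_2 are 1 so no torsion. So H_1 = Z^2.
rank ∂_2 = 13, rank ∂_3 = 0 ⇒ b_2 = 14 − 13 − 0 = 1. So H_2 = Z.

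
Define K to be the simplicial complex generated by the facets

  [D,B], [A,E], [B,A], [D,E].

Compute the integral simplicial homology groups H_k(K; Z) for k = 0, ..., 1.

H_0 ≅ Z,  H_1 ≅ Z.

Fix the vertex order A < B < D < E and write every simplex with vertices in increasing order. Then dim K = 1 and the simplices of K are:

  0-simplices (4): A, B, D, E
  1-simplices (4): AB, AE, BD, DE

giving chain groups C_0 ≅ Z^4, C_1 ≅ Z^4.

∂_1: C_1 → C_0 is given by ∂[p,q] = [q] − [p].
The resulting 4×4 matrix has rank 3, and its Smith normal form has invariant factors (1,1,1).

Computing H_k = (kernel of ∂_k) / (image of ∂_{k+1}):

  H_0: rank C_0 − rank ∂_1 = 4 − 3 = 1, and the invariant factors of ∂_1 are all 1, so H_0 = Z.
  H_1: rank ker ∂_1 − rank ∂_2 = (4 − 3) − 0 = 1, and there is no ∂_2, so H_1 = Z.

(K is a triangulation of the circle S^1.)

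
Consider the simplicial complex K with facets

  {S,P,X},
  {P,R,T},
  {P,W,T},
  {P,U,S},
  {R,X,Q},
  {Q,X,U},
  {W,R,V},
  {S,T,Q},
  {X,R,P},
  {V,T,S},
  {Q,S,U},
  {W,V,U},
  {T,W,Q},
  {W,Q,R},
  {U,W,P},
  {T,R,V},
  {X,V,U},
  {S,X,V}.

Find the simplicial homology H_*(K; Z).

Order the vertices as P < Q < R < S < T < U < V < W < X. Listing each simplex with vertices in this order, K has dimension 2 with simplices:

  0-simplices (9): P, Q, R, S, T, U, V, W, X
  1-simplices (27): PR, PS, PT, PU, PW, PX, QR, QS, QT, QU, QW, QX, RT, RV, RW, RX, ST, SU, SV, SX, TV, TW, UV, UW, UX, VW, VX
  2-simplices (18): PRT, PRX, PSU, PSX, PTW, PUW, QRW, QRX, QST, QSU, QTW, QUX, RTV, RVW, STV, SVX, UVW, UVX

Hence C_0 ≅ Z^9, C_1 ≅ Z^27, C_2 ≅ Z^18.

Boundary ∂_1: C_1 → C_0 maps an edge to its endpoints' difference, ∂[p,q] = q − p.
This gives a 9×27 integer matrix of rank 8; reducing to Smith normal form yields diagonal entries (1,1,1,1,1,1,1,1).

The boundary map ∂_2: C_2 → C_1 acts by ∂[p,q,r] = [q,r] − [p,r] + [p,q]. For instance
  ∂PTW = TW − PW + PT,
  ∂PSX = SX − PX + PS.
This gives a 27×18 integer matrix of rank 18; reducing to Smith normal form yields diagonal entries (1,1,1,1,1,1,1,1,1,1,1,1,1,1,1,1,1,2).

Now H_k = ker ∂_k / im ∂_{k+1}, so:

  H_0: rank C_0 − rank ∂_1 = 9 − 8 = 1, and the invariant factors of ∂_1 are all 1, so H_0 = Z.
  H_1: rank ker ∂_1 − rank ∂_2 = (27 − 8) − 18 = 1, and ∂_2 has invariant factor 2 > 1, so H_1 = Z ⊕ Z/2.
  H_2: rank ker ∂_2 − rank ∂_3 = (18 − 18) − 0 = 0, and there is no ∂_3, so H_2 = 0.

(K is a triangulation of the Klein bottle.)

H_0 ≅ Z,  H_1 ≅ Z ⊕ Z/2,  H_2 = 0.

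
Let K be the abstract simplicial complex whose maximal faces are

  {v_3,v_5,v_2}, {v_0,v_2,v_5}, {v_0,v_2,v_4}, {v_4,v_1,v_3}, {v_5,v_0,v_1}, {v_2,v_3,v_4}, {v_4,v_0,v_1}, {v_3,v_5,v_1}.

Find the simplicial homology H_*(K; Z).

Order the vertices as v_0 < v_1 < v_2 < v_3 < v_4 < v_5. Listing each simplex with vertices in this order, K has dimension 2 with simplices:

  0-simplices (6): [v_0], [v_1], [v_2], [v_3], [v_4], [v_5]
  1-simplices (12): [v_0,v_1], [v_0,v_2], [v_0,v_4], [v_0,v_5], [v_1,v_3], [v_1,v_4], [v_1,v_5], [v_2,v_3], [v_2,v_4], [v_2,v_5], [v_3,v_4], [v_3,v_5]
  2-simplices (8): [v_0,v_1,v_4], [v_0,v_1,v_5], [v_0,v_2,v_4], [v_0,v_2,v_5], [v_1,v_3,v_4], [v_1,v_3,v_5], [v_2,v_3,v_4], [v_2,v_3,v_5]

Hence C_0 ≅ Z^6, C_1 ≅ Z^12, C_2 ≅ Z^8.

Boundary ∂_1: C_1 → C_0 sends each edge [p,q] (with p < q) to q − p. For instance
  ∂[v_1,v_3] = [v_3] − [v_1].
The resulting 6×12 matrix has rank 5, and its Smith normal form has invariant factors (1,1,1,1,1).

Boundary ∂_2: C_2 → C_1 acts by ∂[p,q,r] = [q,r] − [p,r] + [p,q]. For instance
  ∂[v_0,v_2,v_4] = [v_2,v_4] − [v_0,v_4] + [v_0,v_2],
  ∂[v_0,v_2,v_5] = [v_2,v_5] − [v_0,v_5] + [v_0,v_2].
The resulting 12×8 matrix has rank 7, and its Smith normal form has invariant factors (1,1,1,1,1,1,1).

Reading off H_k = ker ∂_k / im ∂_{k+1}:

  H_0: rank C_0 − rank ∂_1 = 6 − 5 = 1, and the invariant factors of ∂_1 are all 1, so H_0 = Z.
  H_1: rank ker ∂_1 − rank ∂_2 = (12 − 5) − 7 = 0, and the invariant factors of ∂_2 are all 1, so H_1 = 0.
  H_2: rank ker ∂_2 − rank ∂_3 = (8 − 7) − 0 = 1, and there is no ∂_3, so H_2 = Z.

H_0 = Z,  H_1 = 0,  H_2 = Z.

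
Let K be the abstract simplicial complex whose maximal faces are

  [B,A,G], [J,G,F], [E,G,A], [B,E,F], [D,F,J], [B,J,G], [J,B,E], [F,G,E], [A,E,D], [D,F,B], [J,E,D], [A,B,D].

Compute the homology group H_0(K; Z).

H_0 ≅ Z.

Order the vertices as A < B < D < E < F < G < J. Listing each simplex with vertices in this order, K has dimension 2 with simplices:

  0-simplices (7): A, B, D, E, F, G, J
  1-simplices (18): AB, AD, AE, AG, BD, BE, BF, BG, BJ, DE, DF, DJ, EF, EG, EJ, FG, FJ, GJ
  2-simplices (12): ABD, ABG, ADE, AEG, BDF, BEF, BEJ, BGJ, DEJ, DFJ, EFG, FGJ

giving chain groups C_0 ≅ Z^7, C_1 ≅ Z^18, C_2 ≅ Z^12.

∂_1: C_1 → C_0 is given by ∂[p,q] = [q] − [p].
As a 7×18 matrix over Z this has rank 6, with invariant factors (1,1,1,1,1,1).

The boundary map ∂_2: C_2 → C_1 sends each 2-simplex [p,q,r] to [q,r] − [p,r] + [p,q]. For instance
  ∂BEJ = EJ − BJ + BE,
  ∂DEJ = EJ − DJ + DE.
The resulting 18×12 matrix has rank 12, and its Smith normal form has invariant factors (1,1,1,1,1,1,1,1,1,1,1,2).

From H_k ≅ ker(∂_k) / im(∂_{k+1}) we obtain:

  H_0: rank C_0 − rank ∂_1 = 7 − 6 = 1, and the invariant factors of ∂_1 are all 1, so H_0 = Z.

(K is a triangulation of the real projective plane RP^2.)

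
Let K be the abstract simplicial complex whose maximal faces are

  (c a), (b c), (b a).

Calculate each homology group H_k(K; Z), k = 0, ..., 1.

H_0 = Z,  H_1 = Z.

Fix the vertex order a < b < c and write every simplex with vertices in increasing order. Then dim K = 1 and the simplices of K are:

  0-simplices (3): a, b, c
  1-simplices (3): ab, ac, bc

Hence C_0 ≅ Z^3, C_1 ≅ Z^3.

The boundary map ∂_1: C_1 → C_0 maps an edge to its endpoints' difference, ∂[p,q] = q − p.
As a 3×3 matrix over Z this has rank 2, with invariant factors (1,1).

Reading off H_k = ker ∂_k / im ∂_{k+1}:

  H_0: rank C_0 − rank ∂_1 = 3 − 2 = 1, and the invariant factors of ∂_1 are all 1, so H_0 ≅ Z.
  H_1: rank ker ∂_1 − rank ∂_2 = (3 − 2) − 0 = 1, and there is no ∂_2, so H_1 ≅ Z.

As a check, the Euler characteristic is 3 − 3 = 0, which agrees with 1 − 1 = 0.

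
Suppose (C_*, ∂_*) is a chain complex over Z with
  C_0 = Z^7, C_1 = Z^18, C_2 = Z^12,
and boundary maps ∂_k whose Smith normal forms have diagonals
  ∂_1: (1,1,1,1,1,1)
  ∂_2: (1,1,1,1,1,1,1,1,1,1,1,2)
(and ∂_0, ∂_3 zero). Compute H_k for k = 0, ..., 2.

H_0: b_0 = 7 − 0 − 6 = 1; torsion from ∂_1 factors > 1: none. So H_0 = Z.
H_1: b_1 = 18 − 6 − 12 = 0; torsion from ∂_2 factors > 1: [2]. So H_1 = Z/2Z.
H_2: b_2 = 12 − 12 − 0 = 0; torsion from ∂_3 factors > 1: none. So H_2 = 0.

H_0 = Z,  H_1 = Z/2Z,  H_2 = 0.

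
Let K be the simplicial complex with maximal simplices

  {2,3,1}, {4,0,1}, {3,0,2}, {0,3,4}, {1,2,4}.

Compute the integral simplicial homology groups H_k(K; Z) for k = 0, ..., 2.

We work with the vertex ordering 0 < 1 < 2 < 3 < 4. The simplices of K, each written with vertices in increasing order, are:

  0-simplices (5): [0], [1], [2], [3], [4]
  1-simplices (10): [0,1], [0,2], [0,3], [0,4], [1,2], [1,3], [1,4], [2,3], [2,4], [3,4]
  2-simplices (5): [0,1,4], [0,2,3], [0,3,4], [1,2,3], [1,2,4]

giving chain groups C_0 ≅ Z^5, C_1 ≅ Z^10, C_2 ≅ Z^5.

∂_1: C_1 → C_0 maps an edge to its endpoints' difference, ∂[p,q] = q − p.
This gives a 5×10 integer matrix of rank 4; reducing to Smith normal form yields diagonal entries (1,1,1,1).

The boundary map ∂_2: C_2 → C_1 acts by ∂[p,q,r] = [q,r] − [p,r] + [p,q]. For instance
  ∂[1,2,4] = [2,4] − [1,4] + [1,2],
  ∂[1,2,3] = [2,3] − [1,3] + [1,2].
The resulting 10×5 matrix has rank 5, and its Smith normal form has invariant factors (1,1,1,1,1).

Computing H_k = (kernel of ∂_k) / (image of ∂_{k+1}):

  H_0: rank C_0 − rank ∂_1 = 5 − 4 = 1, and the invariant factors of ∂_1 are all 1, so H_0 = Z.
  H_1: rank ker ∂_1 − rank ∂_2 = (10 − 4) − 5 = 1, and the invariant factors of ∂_2 are all 1, so H_1 = Z.
  H_2: rank ker ∂_2 − rank ∂_3 = (5 − 5) − 0 = 0, and there is no ∂_3, so H_2 = 0.

H_0 ≅ Z,  H_1 ≅ Z,  H_2 = 0.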